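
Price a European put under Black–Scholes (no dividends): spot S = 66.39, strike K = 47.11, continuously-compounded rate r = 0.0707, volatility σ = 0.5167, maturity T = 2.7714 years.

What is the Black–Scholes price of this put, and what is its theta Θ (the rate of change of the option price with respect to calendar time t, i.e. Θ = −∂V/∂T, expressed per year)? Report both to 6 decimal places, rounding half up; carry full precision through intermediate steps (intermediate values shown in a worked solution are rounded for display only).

σ√T = 0.5167·√2.7714 = 0.860177
d₁ = (ln(S/K) + (r+σ²/2)T) / (σ√T) = (ln(66.39/47.11) + (0.0707+0.5167²/2)·2.7714) / 0.860177 = (0.343061 + 0.565891) / 0.860177 = 1.056703
d₂ = d₁ − σ√T = 1.056703 − 0.860177 = 0.196525
e^{−rT} = e^{−0.0707·2.7714} = 0.822063
N(−d₁) = 0.145324,  N(−d₂) = 0.422100
Put price V = K·e^{−rT}·N(−d₂) − S·N(−d₁) = 16.346819 − 9.648038 = 6.698780
φ(d₁) = (1/√(2π))·e^{−d₁²/2} = 0.228265
Θ = −S·φ(d₁)·σ/(2√T) + r·K·e^{−rT}·N(−d₂) = −2.351801 + 1.155720 = -1.196081

price = 6.698780
Θ = -1.196081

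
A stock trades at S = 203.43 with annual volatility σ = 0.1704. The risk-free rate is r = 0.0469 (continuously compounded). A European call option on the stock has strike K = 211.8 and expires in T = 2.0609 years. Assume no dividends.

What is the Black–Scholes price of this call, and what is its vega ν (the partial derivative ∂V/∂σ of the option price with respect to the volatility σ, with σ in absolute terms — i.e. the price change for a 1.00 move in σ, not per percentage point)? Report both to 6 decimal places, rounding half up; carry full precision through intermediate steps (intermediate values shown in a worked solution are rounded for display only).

σ√T = 0.1704·√2.0609 = 0.244623
d₁ = (ln(S/K) + (r+σ²/2)T) / (σ√T) = (ln(203.43/211.8) + (0.0469+0.1704²/2)·2.0609) / 0.244623 = (-0.040320 + 0.126577) / 0.244623 = 0.352607
d₂ = d₁ − σ√T = 0.352607 − 0.244623 = 0.107984
e^{−rT} = e^{−0.0469·2.0609} = 0.907868
N(d₁) = 0.637809,  N(d₂) = 0.542996
Call price V = S·N(d₁) − K·e^{−rT}·N(d₂) = 129.749411 − 104.410745 = 25.338667
φ(d₁) = (1/√(2π))·e^{−d₁²/2} = 0.374897
ν = S·φ(d₁)·√T = 109.485137

price = 25.338667
ν = 109.485137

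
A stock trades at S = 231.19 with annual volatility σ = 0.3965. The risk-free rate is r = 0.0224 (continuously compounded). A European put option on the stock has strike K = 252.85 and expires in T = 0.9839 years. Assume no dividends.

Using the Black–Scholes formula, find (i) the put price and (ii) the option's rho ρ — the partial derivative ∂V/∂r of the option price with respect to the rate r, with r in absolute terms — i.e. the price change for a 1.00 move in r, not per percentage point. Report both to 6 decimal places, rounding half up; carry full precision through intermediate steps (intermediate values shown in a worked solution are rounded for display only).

σ√T = 0.3965·√0.9839 = 0.393295
d₁ = (ln(S/K) + (r+σ²/2)T) / (σ√T) = (ln(231.19/252.85) + (0.0224+0.3965²/2)·0.9839) / 0.393295 = (-0.089557 + 0.099380) / 0.393295 = 0.024977
d₂ = d₁ − σ√T = 0.024977 − 0.393295 = -0.368318
e^{−rT} = e^{−0.0224·0.9839} = 0.978202
N(−d₁) = 0.490037,  N(−d₂) = 0.643682
Put price V = K·e^{−rT}·N(−d₂) − S·N(−d₁) = 159.207210 − 113.291563 = 45.915647
ρ = −K·T·e^{−rT}·N(−d₂) = -156.643974

price = 45.915647
ρ = -156.643974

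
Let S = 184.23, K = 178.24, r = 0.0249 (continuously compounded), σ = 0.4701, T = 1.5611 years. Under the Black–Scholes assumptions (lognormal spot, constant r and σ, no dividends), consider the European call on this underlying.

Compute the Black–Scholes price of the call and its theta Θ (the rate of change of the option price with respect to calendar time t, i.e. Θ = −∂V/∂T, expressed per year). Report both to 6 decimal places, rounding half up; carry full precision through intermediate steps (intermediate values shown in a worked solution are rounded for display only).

price = 47.771553
Θ = -14.524085

σ√T = 0.4701·√1.5611 = 0.587362
d₁ = (ln(S/K) + (r+σ²/2)T) / (σ√T) = (ln(184.23/178.24) + (0.0249+0.4701²/2)·1.5611) / 0.587362 = (0.033054 + 0.211368) / 0.587362 = 0.416136
d₂ = d₁ − σ√T = 0.416136 − 0.587362 = -0.171226
e^{−rT} = e^{−0.0249·1.5611} = 0.961874
N(d₁) = 0.661345,  N(d₂) = 0.432023
Call price V = S·N(d₁) − K·e^{−rT}·N(d₂) = 121.839538 − 74.067985 = 47.771553
φ(d₁) = (1/√(2π))·e^{−d₁²/2} = 0.365853
Θ = −S·φ(d₁)·σ/(2√T) − r·K·e^{−rT}·N(d₂) = −12.679792 − 1.844293 = -14.524085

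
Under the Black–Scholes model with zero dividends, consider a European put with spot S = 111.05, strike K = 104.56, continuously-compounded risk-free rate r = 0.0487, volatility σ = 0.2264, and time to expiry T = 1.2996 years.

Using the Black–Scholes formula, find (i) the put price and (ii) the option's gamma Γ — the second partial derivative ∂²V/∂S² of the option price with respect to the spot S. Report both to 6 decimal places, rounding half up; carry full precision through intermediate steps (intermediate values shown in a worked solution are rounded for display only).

price = 5.487184
Γ = 0.011573

σ√T = 0.2264·√1.2996 = 0.258096
d₁ = (ln(S/K) + (r+σ²/2)T) / (σ√T) = (ln(111.05/104.56) + (0.0487+0.2264²/2)·1.2996) / 0.258096 = (0.060219 + 0.096597) / 0.258096 = 0.607591
d₂ = d₁ − σ√T = 0.607591 − 0.258096 = 0.349495
e^{−rT} = e^{−0.0487·1.2996} = 0.938671
N(−d₁) = 0.271729,  N(−d₂) = 0.363359
Put price V = K·e^{−rT}·N(−d₂) − S·N(−d₁) = 35.662737 − 30.175553 = 5.487184
φ(d₁) = (1/√(2π))·e^{−d₁²/2} = 0.331701
Γ = φ(d₁) / (S·σ·√T) = 0.011573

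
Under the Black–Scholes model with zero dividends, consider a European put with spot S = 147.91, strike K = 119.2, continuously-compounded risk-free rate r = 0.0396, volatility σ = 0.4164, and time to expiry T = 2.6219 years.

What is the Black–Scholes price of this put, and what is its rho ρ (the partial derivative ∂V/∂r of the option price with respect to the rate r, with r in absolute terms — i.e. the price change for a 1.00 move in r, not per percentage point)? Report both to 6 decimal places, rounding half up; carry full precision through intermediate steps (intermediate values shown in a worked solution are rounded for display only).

σ√T = 0.4164·√2.6219 = 0.674247
d₁ = (ln(S/K) + (r+σ²/2)T) / (σ√T) = (ln(147.91/119.2) + (0.0396+0.4164²/2)·2.6219) / 0.674247 = (0.215801 + 0.331131) / 0.674247 = 0.811176
d₂ = d₁ − σ√T = 0.811176 − 0.674247 = 0.136929
e^{−rT} = e^{−0.0396·2.6219} = 0.901381
N(−d₁) = 0.208632,  N(−d₂) = 0.445543
Put price V = K·e^{−rT}·N(−d₂) − S·N(−d₁) = 47.871227 − 30.858801 = 17.012426
ρ = −K·T·e^{−rT}·N(−d₂) = -125.513571

price = 17.012426
ρ = -125.513571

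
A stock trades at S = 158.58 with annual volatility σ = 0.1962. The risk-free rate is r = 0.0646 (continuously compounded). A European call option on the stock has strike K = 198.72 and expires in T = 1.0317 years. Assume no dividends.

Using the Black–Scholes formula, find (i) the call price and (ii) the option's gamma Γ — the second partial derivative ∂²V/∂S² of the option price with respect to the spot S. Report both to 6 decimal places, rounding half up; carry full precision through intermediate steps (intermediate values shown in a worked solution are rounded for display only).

σ√T = 0.1962·√1.0317 = 0.199286
d₁ = (ln(S/K) + (r+σ²/2)T) / (σ√T) = (ln(158.58/198.72) + (0.0646+0.1962²/2)·1.0317) / 0.199286 = (-0.225638 + 0.086505) / 0.199286 = -0.698156
d₂ = d₁ − σ√T = -0.698156 − 0.199286 = -0.897442
e^{−rT} = e^{−0.0646·1.0317} = 0.935525
N(d₁) = 0.242540,  N(d₂) = 0.184742
Call price V = S·N(d₁) − K·e^{−rT}·N(d₂) = 38.461952 − 34.344843 = 4.117109
φ(d₁) = (1/√(2π))·e^{−d₁²/2} = 0.312657
Γ = φ(d₁) / (S·σ·√T) = 0.009893

price = 4.117109
Γ = 0.009893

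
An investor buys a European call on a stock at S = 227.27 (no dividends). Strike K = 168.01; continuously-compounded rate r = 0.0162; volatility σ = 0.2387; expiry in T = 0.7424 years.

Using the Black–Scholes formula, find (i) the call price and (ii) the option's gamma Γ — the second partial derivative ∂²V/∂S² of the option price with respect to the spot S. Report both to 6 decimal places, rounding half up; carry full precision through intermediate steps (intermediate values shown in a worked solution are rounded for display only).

price = 62.363844
Γ = 0.002260

σ√T = 0.2387·√0.7424 = 0.205670
d₁ = (ln(S/K) + (r+σ²/2)T) / (σ√T) = (ln(227.27/168.01) + (0.0162+0.2387²/2)·0.7424) / 0.205670 = (0.302115 + 0.033177) / 0.205670 = 1.630242
d₂ = d₁ − σ√T = 1.630242 − 0.205670 = 1.424572
e^{−rT} = e^{−0.0162·0.7424} = 0.988045
N(d₁) = 0.948475,  N(d₂) = 0.922859
Call price V = S·N(d₁) − K·e^{−rT}·N(d₂) = 215.559874 − 153.196030 = 62.363844
φ(d₁) = (1/√(2π))·e^{−d₁²/2} = 0.105633
Γ = φ(d₁) / (S·σ·√T) = 0.002260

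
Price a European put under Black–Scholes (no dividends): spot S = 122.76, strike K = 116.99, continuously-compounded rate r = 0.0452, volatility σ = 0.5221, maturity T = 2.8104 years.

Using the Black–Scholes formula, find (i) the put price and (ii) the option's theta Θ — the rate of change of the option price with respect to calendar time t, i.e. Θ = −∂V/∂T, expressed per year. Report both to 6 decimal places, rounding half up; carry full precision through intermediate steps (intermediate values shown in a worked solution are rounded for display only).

σ√T = 0.5221·√2.8104 = 0.875261
d₁ = (ln(S/K) + (r+σ²/2)T) / (σ√T) = (ln(122.76/116.99) + (0.0452+0.5221²/2)·2.8104) / 0.875261 = (0.048143 + 0.510071) / 0.875261 = 0.637768
d₂ = d₁ − σ√T = 0.637768 − 0.875261 = -0.237493
e^{−rT} = e^{−0.0452·2.8104} = 0.880707
N(−d₁) = 0.261812,  N(−d₂) = 0.593863
Put price V = K·e^{−rT}·N(−d₂) − S·N(−d₁) = 61.188020 − 32.140067 = 29.047953
φ(d₁) = (1/√(2π))·e^{−d₁²/2} = 0.325526
Θ = −S·φ(d₁)·σ/(2√T) + r·K·e^{−rT}·N(−d₂) = −6.222748 + 2.765698 = -3.457050

price = 29.047953
Θ = -3.457050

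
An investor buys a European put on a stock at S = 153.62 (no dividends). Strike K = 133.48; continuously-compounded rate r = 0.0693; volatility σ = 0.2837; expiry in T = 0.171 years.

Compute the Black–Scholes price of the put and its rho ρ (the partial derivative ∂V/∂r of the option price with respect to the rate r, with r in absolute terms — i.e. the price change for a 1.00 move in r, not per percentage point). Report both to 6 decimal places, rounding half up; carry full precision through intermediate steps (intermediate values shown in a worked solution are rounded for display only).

σ√T = 0.2837·√0.171 = 0.117316
d₁ = (ln(S/K) + (r+σ²/2)T) / (σ√T) = (ln(153.62/133.48) + (0.0693+0.2837²/2)·0.171) / 0.117316 = (0.140530 + 0.018732) / 0.117316 = 1.357548
d₂ = d₁ − σ√T = 1.357548 − 0.117316 = 1.240232
e^{−rT} = e^{−0.0693·0.171} = 0.988220
N(−d₁) = 0.087304,  N(−d₂) = 0.107445
Put price V = K·e^{−rT}·N(−d₂) − S·N(−d₁) = 14.172774 − 13.411567 = 0.761206
ρ = −K·T·e^{−rT}·N(−d₂) = -2.423544

price = 0.761206
ρ = -2.423544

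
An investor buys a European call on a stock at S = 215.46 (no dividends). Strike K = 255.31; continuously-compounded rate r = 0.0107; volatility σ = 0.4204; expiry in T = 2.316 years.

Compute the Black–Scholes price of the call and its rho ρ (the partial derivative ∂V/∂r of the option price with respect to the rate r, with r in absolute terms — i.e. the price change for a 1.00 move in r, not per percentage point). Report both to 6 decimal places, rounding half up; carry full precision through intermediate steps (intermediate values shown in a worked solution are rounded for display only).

σ√T = 0.4204·√2.316 = 0.639782
d₁ = (ln(S/K) + (r+σ²/2)T) / (σ√T) = (ln(215.46/255.31) + (0.0107+0.4204²/2)·2.316) / 0.639782 = (-0.169703 + 0.229442) / 0.639782 = 0.093373
d₂ = d₁ − σ√T = 0.093373 − 0.639782 = -0.546409
e^{−rT} = e^{−0.0107·2.316} = 0.975523
N(d₁) = 0.537196,  N(d₂) = 0.292392
Call price V = S·N(d₁) − K·e^{−rT}·N(d₂) = 115.744345 − 72.823523 = 42.920822
ρ = K·T·e^{−rT}·N(d₂) = 168.659280

price = 42.920822
ρ = 168.659280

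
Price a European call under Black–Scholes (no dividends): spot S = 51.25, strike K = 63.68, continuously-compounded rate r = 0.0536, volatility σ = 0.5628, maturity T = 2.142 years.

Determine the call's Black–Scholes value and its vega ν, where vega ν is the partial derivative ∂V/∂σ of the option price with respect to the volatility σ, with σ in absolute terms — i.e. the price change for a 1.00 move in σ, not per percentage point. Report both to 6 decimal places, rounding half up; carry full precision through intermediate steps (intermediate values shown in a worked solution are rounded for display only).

price = 14.623304
ν = 28.711327

σ√T = 0.5628·√2.142 = 0.823690
d₁ = (ln(S/K) + (r+σ²/2)T) / (σ√T) = (ln(51.25/63.68) + (0.0536+0.5628²/2)·2.142) / 0.823690 = (-0.217155 + 0.454044) / 0.823690 = 0.287595
d₂ = d₁ − σ√T = 0.287595 − 0.823690 = -0.536095
e^{−rT} = e^{−0.0536·2.142} = 0.891534
N(d₁) = 0.613172,  N(d₂) = 0.295946
Call price V = S·N(d₁) − K·e^{−rT}·N(d₂) = 31.425040 − 16.801736 = 14.623304
φ(d₁) = (1/√(2π))·e^{−d₁²/2} = 0.382780
ν = S·φ(d₁)·√T = 28.711327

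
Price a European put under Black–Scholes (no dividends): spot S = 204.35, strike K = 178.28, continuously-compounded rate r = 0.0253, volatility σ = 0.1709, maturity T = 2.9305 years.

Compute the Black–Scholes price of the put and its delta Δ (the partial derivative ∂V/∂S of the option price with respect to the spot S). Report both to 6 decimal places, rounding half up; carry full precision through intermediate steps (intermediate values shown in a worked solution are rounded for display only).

σ√T = 0.1709·√2.9305 = 0.292559
d₁ = (ln(S/K) + (r+σ²/2)T) / (σ√T) = (ln(204.35/178.28) + (0.0253+0.1709²/2)·2.9305) / 0.292559 = (0.136479 + 0.116937) / 0.292559 = 0.866205
d₂ = d₁ − σ√T = 0.866205 − 0.292559 = 0.573646
e^{−rT} = e^{−0.0253·2.9305} = 0.928540
N(−d₁) = 0.193189,  N(−d₂) = 0.283104
Put price V = K·e^{−rT}·N(−d₂) − S·N(−d₁) = 46.864997 − 39.478140 = 7.386857
Δ = −N(−d₁) = -0.193189

price = 7.386857
Δ = -0.193189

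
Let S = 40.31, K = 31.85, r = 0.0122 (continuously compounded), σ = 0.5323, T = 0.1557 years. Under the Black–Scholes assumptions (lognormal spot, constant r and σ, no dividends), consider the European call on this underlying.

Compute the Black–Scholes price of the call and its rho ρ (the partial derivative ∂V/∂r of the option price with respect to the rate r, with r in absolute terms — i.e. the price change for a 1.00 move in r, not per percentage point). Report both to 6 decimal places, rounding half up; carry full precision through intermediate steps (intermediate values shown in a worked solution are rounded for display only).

σ√T = 0.5323·√0.1557 = 0.210039
d₁ = (ln(S/K) + (r+σ²/2)T) / (σ√T) = (ln(40.31/31.85) + (0.0122+0.5323²/2)·0.1557) / 0.210039 = (0.235562 + 0.023958) / 0.210039 = 1.235578
d₂ = d₁ − σ√T = 1.235578 − 0.210039 = 1.025538
e^{−rT} = e^{−0.0122·0.1557} = 0.998102
N(d₁) = 0.891692,  N(d₂) = 0.847445
Call price V = S·N(d₁) − K·e^{−rT}·N(d₂) = 35.944113 − 26.939913 = 9.004200
ρ = K·T·e^{−rT}·N(d₂) = 4.194544

price = 9.004200
ρ = 4.194544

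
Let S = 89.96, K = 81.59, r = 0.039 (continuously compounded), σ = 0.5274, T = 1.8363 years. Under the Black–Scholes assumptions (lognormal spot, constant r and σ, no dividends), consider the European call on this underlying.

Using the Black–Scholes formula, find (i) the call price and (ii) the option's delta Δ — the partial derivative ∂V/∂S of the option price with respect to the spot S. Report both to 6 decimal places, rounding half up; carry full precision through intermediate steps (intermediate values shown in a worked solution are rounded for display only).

σ√T = 0.5274·√1.8363 = 0.714681
d₁ = (ln(S/K) + (r+σ²/2)T) / (σ√T) = (ln(89.96/81.59) + (0.039+0.5274²/2)·1.8363) / 0.714681 = (0.097658 + 0.327000) / 0.714681 = 0.594193
d₂ = d₁ − σ√T = 0.594193 − 0.714681 = -0.120487
e^{−rT} = e^{−0.039·1.8363} = 0.930889
N(d₁) = 0.723809,  N(d₂) = 0.452049
Call price V = S·N(d₁) − K·e^{−rT}·N(d₂) = 65.113815 − 34.333627 = 30.780187
Δ = N(d₁) = 0.723809

price = 30.780187
Δ = 0.723809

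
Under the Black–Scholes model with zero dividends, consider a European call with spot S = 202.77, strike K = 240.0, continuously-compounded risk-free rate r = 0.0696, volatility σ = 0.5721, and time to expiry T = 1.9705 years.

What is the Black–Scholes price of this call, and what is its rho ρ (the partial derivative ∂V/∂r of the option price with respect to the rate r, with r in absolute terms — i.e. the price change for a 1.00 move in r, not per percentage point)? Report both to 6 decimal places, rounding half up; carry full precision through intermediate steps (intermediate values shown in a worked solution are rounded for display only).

σ√T = 0.5721·√1.9705 = 0.803083
d₁ = (ln(S/K) + (r+σ²/2)T) / (σ√T) = (ln(202.77/240.0) + (0.0696+0.5721²/2)·1.9705) / 0.803083 = (-0.168567 + 0.459618) / 0.803083 = 0.362417
d₂ = d₁ − σ√T = 0.362417 − 0.803083 = -0.440665
e^{−rT} = e^{−0.0696·1.9705} = 0.871842
N(d₁) = 0.641480,  N(d₂) = 0.329728
Call price V = S·N(d₁) − K·e^{−rT}·N(d₂) = 130.072875 − 68.992924 = 61.079951
ρ = K·T·e^{−rT}·N(d₂) = 135.950557

price = 61.079951
ρ = 135.950557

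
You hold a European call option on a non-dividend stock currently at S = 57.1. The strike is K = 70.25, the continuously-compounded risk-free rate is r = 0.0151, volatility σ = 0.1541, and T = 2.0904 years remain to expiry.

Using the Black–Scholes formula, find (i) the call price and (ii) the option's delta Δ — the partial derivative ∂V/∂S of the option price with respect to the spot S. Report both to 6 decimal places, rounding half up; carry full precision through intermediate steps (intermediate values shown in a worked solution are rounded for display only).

price = 1.697432
Δ = 0.249154

σ√T = 0.1541·√2.0904 = 0.222801
d₁ = (ln(S/K) + (r+σ²/2)T) / (σ√T) = (ln(57.1/70.25) + (0.0151+0.1541²/2)·2.0904) / 0.222801 = (-0.207256 + 0.056385) / 0.222801 = -0.677155
d₂ = d₁ − σ√T = -0.677155 − 0.222801 = -0.899957
e^{−rT} = e^{−0.0151·2.0904} = 0.968928
N(d₁) = 0.249154,  N(d₂) = 0.184072
Call price V = S·N(d₁) − K·e^{−rT}·N(d₂) = 14.226674 − 12.529242 = 1.697432
Δ = N(d₁) = 0.249154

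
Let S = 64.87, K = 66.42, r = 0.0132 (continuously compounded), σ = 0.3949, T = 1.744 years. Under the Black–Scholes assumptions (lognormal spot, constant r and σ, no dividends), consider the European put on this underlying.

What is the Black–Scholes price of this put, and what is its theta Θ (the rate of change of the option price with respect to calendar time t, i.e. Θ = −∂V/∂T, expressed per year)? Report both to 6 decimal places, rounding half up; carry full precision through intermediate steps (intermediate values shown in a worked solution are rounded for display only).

σ√T = 0.3949·√1.744 = 0.521507
d₁ = (ln(S/K) + (r+σ²/2)T) / (σ√T) = (ln(64.87/66.42) + (0.0132+0.3949²/2)·1.744) / 0.521507 = (-0.023613 + 0.159006) / 0.521507 = 0.259618
d₂ = d₁ − σ√T = 0.259618 − 0.521507 = -0.261889
e^{−rT} = e^{−0.0132·1.744} = 0.977242
N(−d₁) = 0.397579,  N(−d₂) = 0.603297
Put price V = K·e^{−rT}·N(−d₂) − S·N(−d₁) = 39.159027 − 25.790960 = 13.368067
φ(d₁) = (1/√(2π))·e^{−d₁²/2} = 0.385722
Θ = −S·φ(d₁)·σ/(2√T) + r·K·e^{−rT}·N(−d₂) = −3.741121 + 0.516899 = -3.224222

price = 13.368067
Θ = -3.224222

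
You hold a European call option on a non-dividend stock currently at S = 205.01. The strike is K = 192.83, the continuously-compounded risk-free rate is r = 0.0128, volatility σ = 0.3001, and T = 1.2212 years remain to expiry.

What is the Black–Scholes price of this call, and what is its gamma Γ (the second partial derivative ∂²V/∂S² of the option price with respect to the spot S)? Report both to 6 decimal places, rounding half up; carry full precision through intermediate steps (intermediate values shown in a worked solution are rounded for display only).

σ√T = 0.3001·√1.2212 = 0.331634
d₁ = (ln(S/K) + (r+σ²/2)T) / (σ√T) = (ln(205.01/192.83) + (0.0128+0.3001²/2)·1.2212) / 0.331634 = (0.061250 + 0.070622) / 0.331634 = 0.397642
d₂ = d₁ − σ√T = 0.397642 − 0.331634 = 0.066008
e^{−rT} = e^{−0.0128·1.2212} = 0.984490
N(d₁) = 0.654553,  N(d₂) = 0.526314
Call price V = S·N(d₁) − K·e^{−rT}·N(d₂) = 134.189918 − 99.915099 = 34.274819
φ(d₁) = (1/√(2π))·e^{−d₁²/2} = 0.368617
Γ = φ(d₁) / (S·σ·√T) = 0.005422

price = 34.274819
Γ = 0.005422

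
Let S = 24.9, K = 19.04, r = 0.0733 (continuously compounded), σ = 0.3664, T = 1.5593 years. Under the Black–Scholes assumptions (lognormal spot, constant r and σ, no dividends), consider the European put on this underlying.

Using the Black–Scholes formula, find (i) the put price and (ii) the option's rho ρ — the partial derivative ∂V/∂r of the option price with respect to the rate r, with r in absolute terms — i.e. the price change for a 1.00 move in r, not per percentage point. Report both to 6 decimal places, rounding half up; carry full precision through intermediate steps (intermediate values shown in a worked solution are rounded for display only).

price = 1.044011
ρ = -7.196758

σ√T = 0.3664·√1.5593 = 0.457531
d₁ = (ln(S/K) + (r+σ²/2)T) / (σ√T) = (ln(24.9/19.04) + (0.0733+0.3664²/2)·1.5593) / 0.457531 = (0.268326 + 0.218964) / 0.457531 = 1.065042
d₂ = d₁ − σ√T = 1.065042 − 0.457531 = 0.607512
e^{−rT} = e^{−0.0733·1.5593} = 0.891993
N(−d₁) = 0.143428,  N(−d₂) = 0.271756
Put price V = K·e^{−rT}·N(−d₂) − S·N(−d₁) = 4.615377 − 3.571366 = 1.044011
ρ = −K·T·e^{−rT}·N(−d₂) = -7.196758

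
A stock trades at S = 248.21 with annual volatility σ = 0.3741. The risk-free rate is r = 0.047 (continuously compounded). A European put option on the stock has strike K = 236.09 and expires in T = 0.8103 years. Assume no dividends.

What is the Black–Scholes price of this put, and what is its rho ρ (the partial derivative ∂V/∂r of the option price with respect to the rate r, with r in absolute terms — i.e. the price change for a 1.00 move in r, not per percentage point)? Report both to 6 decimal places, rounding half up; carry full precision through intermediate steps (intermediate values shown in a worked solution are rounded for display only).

σ√T = 0.3741·√0.8103 = 0.336752
d₁ = (ln(S/K) + (r+σ²/2)T) / (σ√T) = (ln(248.21/236.09) + (0.047+0.3741²/2)·0.8103) / 0.336752 = (0.050062 + 0.094785) / 0.336752 = 0.430130
d₂ = d₁ − σ√T = 0.430130 − 0.336752 = 0.093378
e^{−rT} = e^{−0.047·0.8103} = 0.962632
N(−d₁) = 0.333551,  N(−d₂) = 0.462802
Put price V = K·e^{−rT}·N(−d₂) − S·N(−d₁) = 105.179944 − 82.790590 = 22.389354
ρ = −K·T·e^{−rT}·N(−d₂) = -85.227309

price = 22.389354
ρ = -85.227309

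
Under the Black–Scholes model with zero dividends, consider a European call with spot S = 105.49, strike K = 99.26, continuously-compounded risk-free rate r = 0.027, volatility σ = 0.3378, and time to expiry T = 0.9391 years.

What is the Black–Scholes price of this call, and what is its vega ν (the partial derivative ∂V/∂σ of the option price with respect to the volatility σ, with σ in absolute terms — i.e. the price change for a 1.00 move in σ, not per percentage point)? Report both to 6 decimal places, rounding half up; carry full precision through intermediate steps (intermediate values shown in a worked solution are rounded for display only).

σ√T = 0.3378·√0.9391 = 0.327352
d₁ = (ln(S/K) + (r+σ²/2)T) / (σ√T) = (ln(105.49/99.26) + (0.027+0.3378²/2)·0.9391) / 0.327352 = (0.060873 + 0.078936) / 0.327352 = 0.427090
d₂ = d₁ − σ√T = 0.427090 − 0.327352 = 0.099738
e^{−rT} = e^{−0.027·0.9391} = 0.974963
N(d₁) = 0.665343,  N(d₂) = 0.539724
Call price V = S·N(d₁) − K·e^{−rT}·N(d₂) = 70.187051 − 52.231673 = 17.955377
φ(d₁) = (1/√(2π))·e^{−d₁²/2} = 0.364167
ν = S·φ(d₁)·√T = 37.227881

price = 17.955377
ν = 37.227881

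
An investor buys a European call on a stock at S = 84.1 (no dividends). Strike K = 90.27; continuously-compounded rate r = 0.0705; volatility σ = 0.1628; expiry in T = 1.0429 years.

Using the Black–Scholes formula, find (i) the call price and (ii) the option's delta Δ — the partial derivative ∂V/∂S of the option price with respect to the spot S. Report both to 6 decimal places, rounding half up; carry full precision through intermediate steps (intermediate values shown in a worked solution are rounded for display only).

price = 5.679253
Δ = 0.539639

σ√T = 0.1628·√1.0429 = 0.166255
d₁ = (ln(S/K) + (r+σ²/2)T) / (σ√T) = (ln(84.1/90.27) + (0.0705+0.1628²/2)·1.0429) / 0.166255 = (-0.070799 + 0.087345) / 0.166255 = 0.099523
d₂ = d₁ − σ√T = 0.099523 − 0.166255 = -0.066732
e^{−rT} = e^{−0.0705·1.0429} = 0.929113
N(d₁) = 0.539639,  N(d₂) = 0.473397
Call price V = S·N(d₁) − K·e^{−rT}·N(d₂) = 45.383603 − 39.704350 = 5.679253
Δ = N(d₁) = 0.539639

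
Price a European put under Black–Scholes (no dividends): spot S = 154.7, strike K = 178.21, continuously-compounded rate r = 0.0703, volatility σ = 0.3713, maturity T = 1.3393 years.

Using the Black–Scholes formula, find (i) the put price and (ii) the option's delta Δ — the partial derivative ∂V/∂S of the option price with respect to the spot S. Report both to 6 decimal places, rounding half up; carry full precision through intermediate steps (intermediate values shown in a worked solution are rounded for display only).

σ√T = 0.3713·√1.3393 = 0.429699
d₁ = (ln(S/K) + (r+σ²/2)T) / (σ√T) = (ln(154.7/178.21) + (0.0703+0.3713²/2)·1.3393) / 0.429699 = (-0.141475 + 0.186473) / 0.429699 = 0.104721
d₂ = d₁ − σ√T = 0.104721 − 0.429699 = -0.324978
e^{−rT} = e^{−0.0703·1.3393} = 0.910144
N(−d₁) = 0.458299,  N(−d₂) = 0.627401
Put price V = K·e^{−rT}·N(−d₂) − S·N(−d₁) = 101.762389 − 70.898811 = 30.863578
Δ = −N(−d₁) = -0.458299

price = 30.863578
Δ = -0.458299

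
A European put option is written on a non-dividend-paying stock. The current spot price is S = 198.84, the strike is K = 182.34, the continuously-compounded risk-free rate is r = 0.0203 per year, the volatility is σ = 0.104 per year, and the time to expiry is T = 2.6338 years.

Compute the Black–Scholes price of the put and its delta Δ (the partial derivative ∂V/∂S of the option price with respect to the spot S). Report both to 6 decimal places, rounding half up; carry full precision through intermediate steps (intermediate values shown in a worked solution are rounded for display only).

σ√T = 0.104·√2.6338 = 0.168781
d₁ = (ln(S/K) + (r+σ²/2)T) / (σ√T) = (ln(198.84/182.34) + (0.0203+0.104²/2)·2.6338) / 0.168781 = (0.086627 + 0.067710) / 0.168781 = 0.914420
d₂ = d₁ − σ√T = 0.914420 − 0.168781 = 0.745639
e^{−rT} = e^{−0.0203·2.6338} = 0.947938
N(−d₁) = 0.180248,  N(−d₂) = 0.227943
Put price V = K·e^{−rT}·N(−d₂) − S·N(−d₁) = 39.399253 − 35.840534 = 3.558719
Δ = −N(−d₁) = -0.180248

price = 3.558719
Δ = -0.180248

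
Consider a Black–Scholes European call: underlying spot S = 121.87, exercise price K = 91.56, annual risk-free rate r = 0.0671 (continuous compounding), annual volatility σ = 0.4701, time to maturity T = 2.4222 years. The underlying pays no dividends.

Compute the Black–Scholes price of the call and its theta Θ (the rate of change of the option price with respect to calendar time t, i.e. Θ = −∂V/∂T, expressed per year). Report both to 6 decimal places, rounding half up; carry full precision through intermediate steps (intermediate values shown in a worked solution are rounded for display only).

σ√T = 0.4701·√2.4222 = 0.731636
d₁ = (ln(S/K) + (r+σ²/2)T) / (σ√T) = (ln(121.87/91.56) + (0.0671+0.4701²/2)·2.4222) / 0.731636 = (0.285960 + 0.430175) / 0.731636 = 0.978814
d₂ = d₁ − σ√T = 0.978814 − 0.731636 = 0.247178
e^{−rT} = e^{−0.0671·2.4222} = 0.849991
N(d₁) = 0.836164,  N(d₂) = 0.597615
Call price V = S·N(d₁) − K·e^{−rT}·N(d₂) = 101.903314 − 46.509461 = 55.393853
φ(d₁) = (1/√(2π))·e^{−d₁²/2} = 0.247096
Θ = −S·φ(d₁)·σ/(2√T) − r·K·e^{−rT}·N(d₂) = −4.547978 − 3.120785 = -7.668763

price = 55.393853
Θ = -7.668763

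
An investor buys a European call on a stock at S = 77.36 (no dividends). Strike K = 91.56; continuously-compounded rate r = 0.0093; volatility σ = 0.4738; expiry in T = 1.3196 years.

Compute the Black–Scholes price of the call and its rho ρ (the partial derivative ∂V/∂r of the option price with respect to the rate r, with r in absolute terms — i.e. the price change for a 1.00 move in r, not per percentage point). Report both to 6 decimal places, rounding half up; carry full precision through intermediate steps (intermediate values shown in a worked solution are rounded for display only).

price = 12.170527
ρ = 34.373122

σ√T = 0.4738·√1.3196 = 0.544272
d₁ = (ln(S/K) + (r+σ²/2)T) / (σ√T) = (ln(77.36/91.56) + (0.0093+0.4738²/2)·1.3196) / 0.544272 = (-0.168525 + 0.160388) / 0.544272 = -0.014949
d₂ = d₁ − σ√T = -0.014949 − 0.544272 = -0.559221
e^{−rT} = e^{−0.0093·1.3196} = 0.987803
N(d₁) = 0.494037,  N(d₂) = 0.288005
Call price V = S·N(d₁) − K·e^{−rT}·N(d₂) = 38.218665 − 26.048138 = 12.170527
ρ = K·T·e^{−rT}·N(d₂) = 34.373122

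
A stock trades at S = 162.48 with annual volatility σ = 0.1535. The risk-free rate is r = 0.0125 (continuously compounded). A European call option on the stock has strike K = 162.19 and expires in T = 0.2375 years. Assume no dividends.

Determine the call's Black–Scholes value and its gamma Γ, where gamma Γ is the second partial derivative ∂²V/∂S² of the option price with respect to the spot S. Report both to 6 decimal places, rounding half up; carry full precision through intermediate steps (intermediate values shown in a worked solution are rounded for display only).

price = 5.231505
Γ = 0.032655

σ√T = 0.1535·√0.2375 = 0.074807
d₁ = (ln(S/K) + (r+σ²/2)T) / (σ√T) = (ln(162.48/162.19) + (0.0125+0.1535²/2)·0.2375) / 0.074807 = (0.001786 + 0.005767) / 0.074807 = 0.100970
d₂ = d₁ − σ√T = 0.100970 − 0.074807 = 0.026163
e^{−rT} = e^{−0.0125·0.2375} = 0.997036
N(d₁) = 0.540213,  N(d₂) = 0.510436
Call price V = S·N(d₁) − K·e^{−rT}·N(d₂) = 87.773760 − 82.542255 = 5.231505
φ(d₁) = (1/√(2π))·e^{−d₁²/2} = 0.396914
Γ = φ(d₁) / (S·σ·√T) = 0.032655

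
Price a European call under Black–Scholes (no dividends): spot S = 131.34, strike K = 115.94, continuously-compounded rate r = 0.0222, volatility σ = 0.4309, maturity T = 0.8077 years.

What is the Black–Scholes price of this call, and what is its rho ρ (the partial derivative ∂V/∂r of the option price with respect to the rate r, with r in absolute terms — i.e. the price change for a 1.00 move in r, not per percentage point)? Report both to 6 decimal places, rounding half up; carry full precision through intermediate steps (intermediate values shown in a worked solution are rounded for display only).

σ√T = 0.4309·√0.8077 = 0.387259
d₁ = (ln(S/K) + (r+σ²/2)T) / (σ√T) = (ln(131.34/115.94) + (0.0222+0.4309²/2)·0.8077) / 0.387259 = (0.124717 + 0.092916) / 0.387259 = 0.561981
d₂ = d₁ − σ√T = 0.561981 − 0.387259 = 0.174722
e^{−rT} = e^{−0.0222·0.8077} = 0.982229
N(d₁) = 0.712936,  N(d₂) = 0.569351
Call price V = S·N(d₁) − K·e^{−rT}·N(d₂) = 93.636959 − 64.837475 = 28.799484
ρ = K·T·e^{−rT}·N(d₂) = 52.369229

price = 28.799484
ρ = 52.369229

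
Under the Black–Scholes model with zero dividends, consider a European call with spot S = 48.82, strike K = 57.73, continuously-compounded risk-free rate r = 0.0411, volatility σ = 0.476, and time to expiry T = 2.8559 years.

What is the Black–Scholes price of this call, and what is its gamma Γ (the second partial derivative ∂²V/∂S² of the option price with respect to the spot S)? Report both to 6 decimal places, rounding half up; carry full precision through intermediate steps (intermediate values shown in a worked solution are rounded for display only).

σ√T = 0.476·√2.8559 = 0.804412
d₁ = (ln(S/K) + (r+σ²/2)T) / (σ√T) = (ln(48.82/57.73) + (0.0411+0.476²/2)·2.8559) / 0.804412 = (-0.167637 + 0.440917) / 0.804412 = 0.339726
d₂ = d₁ − σ√T = 0.339726 − 0.804412 = -0.464686
e^{−rT} = e^{−0.0411·2.8559} = 0.889249
N(d₁) = 0.632969,  N(d₂) = 0.321078
Call price V = S·N(d₁) − K·e^{−rT}·N(d₂) = 30.901529 − 16.482995 = 14.418534
φ(d₁) = (1/√(2π))·e^{−d₁²/2} = 0.376572
Γ = φ(d₁) / (S·σ·√T) = 0.009589

price = 14.418534
Γ = 0.009589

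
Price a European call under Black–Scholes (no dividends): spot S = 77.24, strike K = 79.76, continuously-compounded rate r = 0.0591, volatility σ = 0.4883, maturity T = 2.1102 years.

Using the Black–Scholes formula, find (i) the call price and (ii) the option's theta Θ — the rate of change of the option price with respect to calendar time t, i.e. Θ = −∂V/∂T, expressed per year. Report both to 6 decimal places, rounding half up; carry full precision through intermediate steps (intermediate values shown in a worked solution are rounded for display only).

σ√T = 0.4883·√2.1102 = 0.709330
d₁ = (ln(S/K) + (r+σ²/2)T) / (σ√T) = (ln(77.24/79.76) + (0.0591+0.4883²/2)·2.1102) / 0.709330 = (-0.032105 + 0.376288) / 0.709330 = 0.485222
d₂ = d₁ − σ√T = 0.485222 − 0.709330 = -0.224108
e^{−rT} = e^{−0.0591·2.1102} = 0.882750
N(d₁) = 0.686241,  N(d₂) = 0.411337
Call price V = S·N(d₁) − K·e^{−rT}·N(d₂) = 53.005230 − 28.961459 = 24.043771
φ(d₁) = (1/√(2π))·e^{−d₁²/2} = 0.354638
Θ = −S·φ(d₁)·σ/(2√T) − r·K·e^{−rT}·N(d₂) = −4.603858 − 1.711622 = -6.315481

price = 24.043771
Θ = -6.315481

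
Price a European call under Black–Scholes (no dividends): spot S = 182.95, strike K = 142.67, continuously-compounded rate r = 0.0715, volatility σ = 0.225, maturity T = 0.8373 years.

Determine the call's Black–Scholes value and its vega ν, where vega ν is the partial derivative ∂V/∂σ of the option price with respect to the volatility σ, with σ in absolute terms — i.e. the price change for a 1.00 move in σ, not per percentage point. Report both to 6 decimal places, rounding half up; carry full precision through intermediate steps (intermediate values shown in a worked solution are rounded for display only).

price = 49.515965
ν = 18.522037

σ√T = 0.225·√0.8373 = 0.205884
d₁ = (ln(S/K) + (r+σ²/2)T) / (σ√T) = (ln(182.95/142.67) + (0.0715+0.225²/2)·0.8373) / 0.205884 = (0.248679 + 0.081061) / 0.205884 = 1.601578
d₂ = d₁ − σ√T = 1.601578 − 0.205884 = 1.395694
e^{−rT} = e^{−0.0715·0.8373} = 0.941890
N(d₁) = 0.945376,  N(d₂) = 0.918597
Call price V = S·N(d₁) − K·e^{−rT}·N(d₂) = 172.956460 − 123.440495 = 49.515965
φ(d₁) = (1/√(2π))·e^{−d₁²/2} = 0.110641
ν = S·φ(d₁)·√T = 18.522037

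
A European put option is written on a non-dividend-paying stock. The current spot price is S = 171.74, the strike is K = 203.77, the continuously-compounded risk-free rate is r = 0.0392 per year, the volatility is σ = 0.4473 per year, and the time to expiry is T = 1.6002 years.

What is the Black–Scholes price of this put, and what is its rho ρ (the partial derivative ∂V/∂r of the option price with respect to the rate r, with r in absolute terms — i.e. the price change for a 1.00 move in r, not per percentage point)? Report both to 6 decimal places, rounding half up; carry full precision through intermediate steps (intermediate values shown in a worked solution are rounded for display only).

price = 50.982265
ρ = -208.968199

σ√T = 0.4473·√1.6002 = 0.565830
d₁ = (ln(S/K) + (r+σ²/2)T) / (σ√T) = (ln(171.74/203.77) + (0.0392+0.4473²/2)·1.6002) / 0.565830 = (-0.171010 + 0.222810) / 0.565830 = 0.091546
d₂ = d₁ − σ√T = 0.091546 − 0.565830 = -0.474284
e^{−rT} = e^{−0.0392·1.6002} = 0.939199
N(−d₁) = 0.463529,  N(−d₂) = 0.682351
Put price V = K·e^{−rT}·N(−d₂) − S·N(−d₁) = 130.588801 − 79.606536 = 50.982265
ρ = −K·T·e^{−rT}·N(−d₂) = -208.968199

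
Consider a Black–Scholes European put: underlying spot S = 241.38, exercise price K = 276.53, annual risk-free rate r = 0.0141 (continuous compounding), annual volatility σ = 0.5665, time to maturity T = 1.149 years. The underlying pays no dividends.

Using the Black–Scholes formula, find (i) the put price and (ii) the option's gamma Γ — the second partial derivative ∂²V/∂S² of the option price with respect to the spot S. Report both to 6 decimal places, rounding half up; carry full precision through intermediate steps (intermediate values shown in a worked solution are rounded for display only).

σ√T = 0.5665·√1.149 = 0.607239
d₁ = (ln(S/K) + (r+σ²/2)T) / (σ√T) = (ln(241.38/276.53) + (0.0141+0.5665²/2)·1.149) / 0.607239 = (-0.135947 + 0.200571) / 0.607239 = 0.106422
d₂ = d₁ − σ√T = 0.106422 − 0.607239 = -0.500817
e^{−rT} = e^{−0.0141·1.149} = 0.983930
N(−d₁) = 0.457624,  N(−d₂) = 0.691750
Put price V = K·e^{−rT}·N(−d₂) − S·N(−d₁) = 188.215541 − 110.461187 = 77.754354
φ(d₁) = (1/√(2π))·e^{−d₁²/2} = 0.396690
Γ = φ(d₁) / (S·σ·√T) = 0.002706

price = 77.754354
Γ = 0.002706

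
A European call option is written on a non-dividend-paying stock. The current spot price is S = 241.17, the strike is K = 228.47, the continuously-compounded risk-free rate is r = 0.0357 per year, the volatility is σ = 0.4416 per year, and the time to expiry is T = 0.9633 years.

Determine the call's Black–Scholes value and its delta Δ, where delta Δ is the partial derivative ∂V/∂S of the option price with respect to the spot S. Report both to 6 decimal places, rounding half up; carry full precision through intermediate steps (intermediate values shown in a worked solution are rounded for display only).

price = 50.645800
Δ = 0.663075

σ√T = 0.4416·√0.9633 = 0.433421
d₁ = (ln(S/K) + (r+σ²/2)T) / (σ√T) = (ln(241.17/228.47) + (0.0357+0.4416²/2)·0.9633) / 0.433421 = (0.054097 + 0.128317) / 0.433421 = 0.420870
d₂ = d₁ − σ√T = 0.420870 − 0.433421 = -0.012551
e^{−rT} = e^{−0.0357·0.9633} = 0.966195
N(d₁) = 0.663075,  N(d₂) = 0.494993
Call price V = S·N(d₁) − K·e^{−rT}·N(d₂) = 159.913789 − 109.267988 = 50.645800
Δ = N(d₁) = 0.663075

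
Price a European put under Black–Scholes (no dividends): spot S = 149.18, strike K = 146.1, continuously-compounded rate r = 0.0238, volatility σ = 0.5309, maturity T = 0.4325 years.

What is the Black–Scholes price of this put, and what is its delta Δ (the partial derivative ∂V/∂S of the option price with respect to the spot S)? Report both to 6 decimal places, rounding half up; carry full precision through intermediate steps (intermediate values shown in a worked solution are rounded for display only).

σ√T = 0.5309·√0.4325 = 0.349145
d₁ = (ln(S/K) + (r+σ²/2)T) / (σ√T) = (ln(149.18/146.1) + (0.0238+0.5309²/2)·0.4325) / 0.349145 = (0.020862 + 0.071245) / 0.349145 = 0.263807
d₂ = d₁ − σ√T = 0.263807 − 0.349145 = -0.085338
e^{−rT} = e^{−0.0238·0.4325} = 0.989759
N(−d₁) = 0.395964,  N(−d₂) = 0.534004
Put price V = K·e^{−rT}·N(−d₂) − S·N(−d₁) = 77.218969 − 59.069952 = 18.149017
Δ = −N(−d₁) = -0.395964

price = 18.149017
Δ = -0.395964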